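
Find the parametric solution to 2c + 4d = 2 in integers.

Step 1: Compute gcd(2, 4) = 2.
Since 2 divides 2, solutions exist.

Step 2: Find a particular solution using extended Euclidean algorithm.
We get c₀ = 1, d₀ = 0.
Check: 2*1 + 4*0 = 2 = 2 ✓

Step 3: Write the general solution.
c = 1 + (4/2)t = 1 + 2t
d = 0 - (2/2)t = 0 - 1t
for any integer t.

c = 1 + 2t, d = 0 - 1t for integer t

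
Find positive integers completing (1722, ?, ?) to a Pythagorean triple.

We need the other leg and hypotenuse such that 1722² + x² = c².
Take x = 4896, c = 5190: 1722² + 4896² = 2965284 + 23970816 = 26936100 = 5190² ✓
Triple: (1722, 4896, 5190)

(1722, 4896, 5190)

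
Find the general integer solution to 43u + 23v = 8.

Step 1: Compute gcd(43, 23) = 1.
Since 1 divides 8, solutions exist.

Step 2: Find a particular solution using extended Euclidean algorithm.
We get u₀ = -64, v₀ = 120.
Check: 43*-64 + 23*120 = 8 = 8 ✓

Step 3: Write the general solution.
u = -64 + (23/1)t = -64 + 23t
v = 120 - (43/1)t = 120 - 43t
for any integer t.

u = -64 + 23t, v = 120 - 43t for integer t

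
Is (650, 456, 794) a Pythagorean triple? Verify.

Compute a² + b² = 650² + 456² = 422500 + 207936 = 630436
Compute c² = 794² = 630436
Since 630436 = 630436, confirmed.

Yes, it is a Pythagorean triple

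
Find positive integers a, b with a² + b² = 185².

We need a² + b² = 185² = 34225.
Trying: 57² + 176² = 3249 + 30976 = 34225 ✓

(57, 176, 185)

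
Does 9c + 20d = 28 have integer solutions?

Step 1: Compute gcd(9, 20).
gcd(9, 20) = 1

Step 2: Check divisibility.
Does 1 divide 28? 28 = 1 x 28, so yes.

By the theorem on linear Diophantine equations, 9c + 20d = 28 has integer solutions if and only if gcd(9, 20) divides 28. Since 1 | 28, solutions exist.

Yes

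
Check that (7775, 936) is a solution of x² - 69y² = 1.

Compute x² = 7775² = 60450625
Compute 69y² = 69·936² = 69·876096 = 60450624
x² - 69y² = 60450625 - 60450624 = 1
Since this equals 1, (7775, 936) is a solution.

Yes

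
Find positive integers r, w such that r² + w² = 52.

Search for r with 52 - r² a perfect square.
r = 4: 52 - 4² = 52 - 16 = 36 = 6² ✓
So r = 4, w = 6.

r = 4, w = 6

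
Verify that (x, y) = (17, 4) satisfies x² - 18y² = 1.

Compute x² = 17² = 289
Compute 18y² = 18·4² = 18·16 = 288
x² - 18y² = 289 - 288 = 1
Since this equals 1, (17, 4) is a solution.

Yes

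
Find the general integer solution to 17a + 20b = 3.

Step 1: Compute gcd(17, 20) = 1.
Since 1 divides 3, solutions exist.

Step 2: Find a particular solution using extended Euclidean algorithm.
We get a₀ = -21, b₀ = 18.
Check: 17*-21 + 20*18 = 3 = 3 ✓

Step 3: Write the general solution.
a = -21 + (20/1)t = -21 + 20t
b = 18 - (17/1)t = 18 - 17t
for any integer t.

a = -21 + 20t, b = 18 - 17t for integer t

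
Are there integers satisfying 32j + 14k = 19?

Step 1: Compute gcd(32, 14).
gcd(32, 14) = 2

Step 2: Check divisibility.
Does 2 divide 19? 19 = 2 x 9 + 1, so no.

By the theorem on linear Diophantine equations, 32j + 14k = 19 has integer solutions if and only if gcd(32, 14) divides 19. Since 2 does not divide 19, no solutions exist.

No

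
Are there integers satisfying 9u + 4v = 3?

Step 1: Compute gcd(9, 4).
gcd(9, 4) = 1

Step 2: Check divisibility.
Does 1 divide 3? 3 = 1 x 3, so yes.

By the theorem on linear Diophantine equations, 9u + 4v = 3 has integer solutions if and only if gcd(9, 4) divides 3. Since 1 | 3, solutions exist.

Yes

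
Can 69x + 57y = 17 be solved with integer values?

Step 1: Compute gcd(69, 57).
gcd(69, 57) = 3

Step 2: Check divisibility.
Does 3 divide 17? 17 = 3 x 5 + 2, so no.

By the theorem on linear Diophantine equations, 69x + 57y = 17 has integer solutions if and only if gcd(69, 57) divides 17. Since 3 does not divide 17, no solutions exist.

No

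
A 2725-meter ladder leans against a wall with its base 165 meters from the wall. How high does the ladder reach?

The ladder, wall, and ground form a right triangle with hypotenuse 2725 and one leg 165.
By the Pythagorean theorem: h² = 2725² - 165² = 7425625 - 27225 = 7398400
h = √7398400 = 2720 meters

2720 meters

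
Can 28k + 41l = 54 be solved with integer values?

Step 1: Compute gcd(28, 41).
gcd(28, 41) = 1

Step 2: Check divisibility.
Does 1 divide 54? 54 = 1 x 54, so yes.

By the theorem on linear Diophantine equations, 28k + 41l = 54 has integer solutions if and only if gcd(28, 41) divides 54. Since 1 | 54, solutions exist.

Yes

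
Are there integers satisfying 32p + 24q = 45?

Step 1: Compute gcd(32, 24).
gcd(32, 24) = 8

Step 2: Check divisibility.
Does 8 divide 45? 45 = 8 x 5 + 5, so no.

By the theorem on linear Diophantine equations, 32p + 24q = 45 has integer solutions if and only if gcd(32, 24) divides 45. Since 8 does not divide 45, no solutions exist.

No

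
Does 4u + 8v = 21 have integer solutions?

Step 1: Compute gcd(4, 8).
gcd(4, 8) = 4

Step 2: Check divisibility.
Does 4 divide 21? 21 = 4 x 5 + 1, so no.

By the theorem on linear Diophantine equations, 4u + 8v = 21 has integer solutions if and only if gcd(4, 8) divides 21. Since 4 does not divide 21, no solutions exist.

No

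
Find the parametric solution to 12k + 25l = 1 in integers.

Step 1: Compute gcd(12, 25) = 1.
Since 1 divides 1, solutions exist.

Step 2: Find a particular solution using extended Euclidean algorithm.
We get k₀ = -2, l₀ = 1.
Check: 12*-2 + 25*1 = 1 = 1 ✓

Step 3: Write the general solution.
k = -2 + (25/1)t = -2 + 25t
l = 1 - (12/1)t = 1 - 12t
for any integer t.

k = -2 + 25t, l = 1 - 12t for integer t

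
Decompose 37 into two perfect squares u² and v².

We need to find integers u, v > 0 such that u² + v² = 37.
Trying u = 1: v² = 37 - 1² = 37 - 1 = 36
v = 6
Check: 1² + 6² = 1 + 36 = 37 ✓

37 = 1² + 6²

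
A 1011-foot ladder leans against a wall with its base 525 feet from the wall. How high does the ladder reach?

The ladder, wall, and ground form a right triangle with hypotenuse 1011 and one leg 525.
By the Pythagorean theorem: h² = 1011² - 525² = 1022121 - 275625 = 746496
h = √746496 = 864 feet

864 feet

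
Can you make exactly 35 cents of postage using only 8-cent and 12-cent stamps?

We need non-negative x, y with 8x + 12y = 35.
gcd(8, 12) = 4, and 4 does not divide 35.
No integer solutions exist, so certainly no non-negative ones.

No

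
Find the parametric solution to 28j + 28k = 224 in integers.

Step 1: Compute gcd(28, 28) = 28.
Since 28 divides 224, solutions exist.

Step 2: Find a particular solution using extended Euclidean algorithm.
We get j₀ = 0, k₀ = 8.
Check: 28*0 + 28*8 = 224 = 224 ✓

Step 3: Write the general solution.
j = 0 + (28/28)t = 0 + 1t
k = 8 - (28/28)t = 8 - 1t
for any integer t.

j = 0 + 1t, k = 8 - 1t for integer t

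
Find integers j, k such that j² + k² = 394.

We need to find integers j, k > 0 such that j² + k² = 394.
Trying j = 13: k² = 394 - 13² = 394 - 169 = 225
k = 15
Check: 13² + 15² = 169 + 225 = 394 ✓

394 = 13² + 15²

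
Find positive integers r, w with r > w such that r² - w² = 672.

Factor: r² - w² = (r+w)(r-w) = 672.
We need two factors of 672 with the same parity.
Use r+w = 336 and r-w = 2 (product 336·2 = 672).
Adding: 2r = 338, so r = 169.
Subtracting: 2w = 334, so w = 167.
Check: 169² - 167² = 28561 - 27889 = 672 ✓

r = 169, w = 167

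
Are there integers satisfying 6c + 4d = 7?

Step 1: Compute gcd(6, 4).
gcd(6, 4) = 2

Step 2: Check divisibility.
Does 2 divide 7? 7 = 2 x 3 + 1, so no.

By the theorem on linear Diophantine equations, 6c + 4d = 7 has integer solutions if and only if gcd(6, 4) divides 7. Since 2 does not divide 7, no solutions exist.

No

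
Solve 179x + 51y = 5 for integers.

Step 1: Check solvability.
gcd(179, 51) = 1
Since 1 divides 5, solutions exist.

Step 2: Apply extended Euclidean algorithm to find gcd.
We find integers such that 179*x0 + 51*y0 = 1

Step 3: Scale the particular solution.
Multiply by 5/1 = 5:
x = 10, y = -35

Step 4: Verify.
179*(10) + 51*(-35) = 5 = 5 ✓

x = 10, y = -35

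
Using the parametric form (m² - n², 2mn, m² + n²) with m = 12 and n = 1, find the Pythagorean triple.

a = m² - n² = 144 - 1 = 143
b = 2mn = 2·12·1 = 24
c = m² + n² = 144 + 1 = 145
Verify: 143² + 24² = 20449 + 576 = 21025 = 145² ✓

(143, 24, 145)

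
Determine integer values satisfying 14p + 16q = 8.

Step 1: Check solvability.
gcd(14, 16) = 2
Since 2 divides 8, solutions exist.

Step 2: Apply extended Euclidean algorithm to find gcd.
We find integers such that 14*x0 + 16*y0 = 2

Step 3: Scale the particular solution.
Multiply by 8/2 = 4:
p = -4, q = 4

Step 4: Verify.
14*(-4) + 16*(4) = 8 = 8 ✓

p = -4, q = 4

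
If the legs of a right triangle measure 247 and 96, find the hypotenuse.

c² = a² + b² = 247² + 96² = 61009 + 9216 = 70225
c = 265

265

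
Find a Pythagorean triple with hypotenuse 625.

We need a² + b² = 625² = 390625.
Trying: 527² + 336² = 277729 + 112896 = 390625 ✓

(527, 336, 625)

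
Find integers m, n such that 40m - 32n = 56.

Step 1: Check solvability.
gcd(40, 32) = 8
Since 8 divides 56, solutions exist.

Step 2: Apply extended Euclidean algorithm to find gcd.
We find integers such that 40*x0 + 32*y0 = 8

Step 3: Scale the particular solution.
Multiply by 56/8 = 7:
m = 7, n = 7

Step 4: Verify.
40*(7) - 32*(7) = 56 = 56 ✓

m = 7, n = 7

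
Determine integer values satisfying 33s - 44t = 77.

Step 1: Check solvability.
gcd(33, 44) = 11
Since 11 divides 77, solutions exist.

Step 2: Apply extended Euclidean algorithm to find gcd.
We find integers such that 33*x0 + 44*y0 = 11

Step 3: Scale the particular solution.
Multiply by 77/11 = 7:
s = -7, t = -7

Step 4: Verify.
33*(-7) - 44*(-7) = 77 = 77 ✓

s = -7, t = -7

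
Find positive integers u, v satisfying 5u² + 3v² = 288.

Try small values of u and check whether (288 - 5u²)/3 is a perfect square.
u = 6: 5·6² = 180, so 3v² = 288 - 180 = 108, giving v² = 36, v = 6.
Check: 5·6² + 3·6² = 180 + 108 = 288 ✓

u = 6, v = 6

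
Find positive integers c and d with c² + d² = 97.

We need to find integers c, d > 0 such that c² + d² = 97.
Trying c = 4: d² = 97 - 4² = 97 - 16 = 81
d = 9
Check: 4² + 9² = 16 + 81 = 97 ✓

97 = 4² + 9²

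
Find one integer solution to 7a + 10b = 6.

Step 1: Check solvability.
gcd(7, 10) = 1
Since 1 divides 6, solutions exist.

Step 2: Apply extended Euclidean algorithm to find gcd.
We find integers such that 7*x0 + 10*y0 = 1

Step 3: Scale the particular solution.
Multiply by 6/1 = 6:
a = 18, b = -12

Step 4: Verify.
7*(18) + 10*(-12) = 6 = 6 ✓

a = 18, b = -12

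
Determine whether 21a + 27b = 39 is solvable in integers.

Step 1: Compute gcd(21, 27).
gcd(21, 27) = 3

Step 2: Check divisibility.
Does 3 divide 39? 39 = 3 x 13, so yes.

By the theorem on linear Diophantine equations, 21a + 27b = 39 has integer solutions if and only if gcd(21, 27) divides 39. Since 3 | 39, solutions exist.

Yes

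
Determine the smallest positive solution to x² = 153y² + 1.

We seek the smallest positive integers (x, y) with x² - 153y² = 1, i.e., x² = 153y² + 1.
Try successive y values:
y = 1: x² = 153·1² + 1 = 154, not a perfect square
y = 2: x² = 153·2² + 1 = 613, not a perfect square
y = 3: x² = 153·3² + 1 = 1378, not a perfect square
... continuing the search (or via continued fractions) ...
y = 176: x² = 153·176² + 1 = 4739329, x = 2177 ✓

Verify: 2177² - 153·176² = 4739329 - 4739328 = 1 ✓

x = 2177, y = 176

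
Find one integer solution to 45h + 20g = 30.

Step 1: Check solvability.
gcd(45, 20) = 5
Since 5 divides 30, solutions exist.

Step 2: Apply extended Euclidean algorithm to find gcd.
We find integers such that 45*x0 + 20*y0 = 5

Step 3: Scale the particular solution.
Multiply by 30/5 = 6:
h = 6, g = -12

Step 4: Verify.
45*(6) + 20*(-12) = 30 = 30 ✓

h = 6, g = -12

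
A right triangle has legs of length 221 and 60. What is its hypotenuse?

c² = a² + b² = 221² + 60² = 48841 + 3600 = 52441
c = 229

229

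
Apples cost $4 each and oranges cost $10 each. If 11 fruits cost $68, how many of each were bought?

Let a = apples, o = oranges.
a + o = 11
4a + 10o = 68
Substitute o = 11 - a:
4a + 10(11 - a) = 68
(4 - 10)a = 68 - 110
-6a = -42
a = 7, o = 11 - 7 = 4

Apples: 7, Oranges: 4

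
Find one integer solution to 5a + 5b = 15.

Step 1: Check solvability.
gcd(5, 5) = 5
Since 5 divides 15, solutions exist.

Step 2: Apply extended Euclidean algorithm to find gcd.
We find integers such that 5*x0 + 5*y0 = 5

Step 3: Scale the particular solution.
Multiply by 15/5 = 3:
a = 0, b = 3

Step 4: Verify.
5*(0) + 5*(3) = 15 = 15 ✓

a = 0, b = 3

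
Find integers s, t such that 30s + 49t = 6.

Step 1: Check solvability.
gcd(30, 49) = 1
Since 1 divides 6, solutions exist.

Step 2: Apply extended Euclidean algorithm to find gcd.
We find integers such that 30*x0 + 49*y0 = 1

Step 3: Scale the particular solution.
Multiply by 6/1 = 6:
s = 108, t = -66

Step 4: Verify.
30*(108) + 49*(-66) = 6 = 6 ✓

s = 108, t = -66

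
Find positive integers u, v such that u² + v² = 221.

Search for u with 221 - u² a perfect square.
u = 5: 221 - 5² = 221 - 25 = 196 = 14² ✓
So u = 5, v = 14.

u = 5, v = 14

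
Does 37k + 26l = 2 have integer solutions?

Step 1: Compute gcd(37, 26).
gcd(37, 26) = 1

Step 2: Check divisibility.
Does 1 divide 2? 2 = 1 x 2, so yes.

By the theorem on linear Diophantine equations, 37k + 26l = 2 has integer solutions if and only if gcd(37, 26) divides 2. Since 1 | 2, solutions exist.

Yes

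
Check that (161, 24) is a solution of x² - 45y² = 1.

Compute x² = 161² = 25921
Compute 45y² = 45·24² = 45·576 = 25920
x² - 45y² = 25921 - 25920 = 1
Since this equals 1, (161, 24) is a solution.

Yes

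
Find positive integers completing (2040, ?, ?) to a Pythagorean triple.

We need the other leg and hypotenuse such that 2040² + x² = c².
Take x = 333, c = 2067: 2040² + 333² = 4161600 + 110889 = 4272489 = 2067² ✓
Triple: (333, 2040, 2067)

(333, 2040, 2067)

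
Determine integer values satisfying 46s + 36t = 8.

Step 1: Check solvability.
gcd(46, 36) = 2
Since 2 divides 8, solutions exist.

Step 2: Apply extended Euclidean algorithm to find gcd.
We find integers such that 46*x0 + 36*y0 = 2

Step 3: Scale the particular solution.
Multiply by 8/2 = 4:
s = -28, t = 36

Step 4: Verify.
46*(-28) + 36*(36) = 8 = 8 ✓

s = -28, t = 36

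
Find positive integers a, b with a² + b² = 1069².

We need a² + b² = 1069² = 1142761.
Trying: 731² + 780² = 534361 + 608400 = 1142761 ✓

(731, 780, 1069)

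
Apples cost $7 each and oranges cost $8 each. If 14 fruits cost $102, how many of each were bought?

Let a = apples, o = oranges.
a + o = 14
7a + 8o = 102
Substitute o = 14 - a:
7a + 8(14 - a) = 102
(7 - 8)a = 102 - 112
-1a = -10
a = 10, o = 14 - 10 = 4

Apples: 10, Oranges: 4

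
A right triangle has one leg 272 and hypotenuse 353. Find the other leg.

a² = c² - b² = 124609 - 73984 = 50625
a = 225

225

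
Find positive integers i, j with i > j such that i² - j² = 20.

Factor: i² - j² = (i+j)(i-j) = 20.
We need two factors of 20 with the same parity.
Use i+j = 10 and i-j = 2 (product 10·2 = 20).
Adding: 2i = 12, so i = 6.
Subtracting: 2j = 8, so j = 4.
Check: 6² - 4² = 36 - 16 = 20 ✓

i = 6, j = 4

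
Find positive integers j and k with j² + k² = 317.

We need to find integers j, k > 0 such that j² + k² = 317.
Trying j = 11: k² = 317 - 11² = 317 - 121 = 196
k = 14
Check: 11² + 14² = 121 + 196 = 317 ✓

317 = 11² + 14²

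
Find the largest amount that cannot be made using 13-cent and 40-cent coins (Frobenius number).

For two coprime denominations a and b, the Frobenius number (largest value not representable as a non-negative combination) is ab - a - b.
Here gcd(13, 40) = 1, so they are coprime.
F(13, 40) = 13·40 - 13 - 40 = 520 - 53 = 467

467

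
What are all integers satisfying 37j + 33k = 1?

Step 1: Compute gcd(37, 33) = 1.
Since 1 divides 1, solutions exist.

Step 2: Find a particular solution using extended Euclidean algorithm.
We get j₀ = -8, k₀ = 9.
Check: 37*-8 + 33*9 = 1 = 1 ✓

Step 3: Write the general solution.
j = -8 + (33/1)t = -8 + 33t
k = 9 - (37/1)t = 9 - 37t
for any integer t.

j = -8 + 33t, k = 9 - 37t for integer t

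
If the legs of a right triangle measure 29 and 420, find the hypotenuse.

c² = a² + b² = 29² + 420² = 841 + 176400 = 177241
c = 421

421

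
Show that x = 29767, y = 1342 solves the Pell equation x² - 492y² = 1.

Compute x² = 29767² = 886074289
Compute 492y² = 492·1342² = 492·1800964 = 886074288
x² - 492y² = 886074289 - 886074288 = 1
Since this equals 1, (29767, 1342) is a solution.

Yes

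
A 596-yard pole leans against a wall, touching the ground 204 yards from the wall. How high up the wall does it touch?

The ladder, wall, and ground form a right triangle with hypotenuse 596 and one leg 204.
By the Pythagorean theorem: h² = 596² - 204² = 355216 - 41616 = 313600
h = √313600 = 560 yards

560 yards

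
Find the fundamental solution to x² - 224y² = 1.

We seek the smallest positive integers (x, y) with x² - 224y² = 1, i.e., x² = 224y² + 1.
Try successive y values:
y = 1: x² = 224·1² + 1 = 225, x = 15 ✓

Verify: 15² - 224·1² = 225 - 224 = 1 ✓

x = 15, y = 1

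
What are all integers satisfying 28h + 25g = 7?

Step 1: Compute gcd(28, 25) = 1.
Since 1 divides 7, solutions exist.

Step 2: Find a particular solution using extended Euclidean algorithm.
We get h₀ = -56, g₀ = 63.
Check: 28*-56 + 25*63 = 7 = 7 ✓

Step 3: Write the general solution.
h = -56 + (25/1)t = -56 + 25t
g = 63 - (28/1)t = 63 - 28t
for any integer t.

h = -56 + 25t, g = 63 - 28t for integer t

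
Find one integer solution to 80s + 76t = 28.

Step 1: Check solvability.
gcd(80, 76) = 4
Since 4 divides 28, solutions exist.

Step 2: Apply extended Euclidean algorithm to find gcd.
We find integers such that 80*x0 + 76*y0 = 4

Step 3: Scale the particular solution.
Multiply by 28/4 = 7:
s = 7, t = -7

Step 4: Verify.
80*(7) + 76*(-7) = 28 = 28 ✓

s = 7, t = -7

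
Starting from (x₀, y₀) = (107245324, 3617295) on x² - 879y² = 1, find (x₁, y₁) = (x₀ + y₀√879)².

Solutions to x² - Dy² = 1 are generated by powers of (x₀ + y₀√D).
The next solution satisfies x₁ + y₁√879 = (x₀ + y₀√879)², giving:
x₁ = x₀² + 879y₀² = 107245324² + 879·3617295² = 11501559519864976 + 11501559519864975 = 23003119039729951
y₁ = 2x₀y₀ = 2·107245324·3617295 = 775875948557160

Verify: 23003119039729951² - 879·775875948557160² = 529143485555986583012807006462401 - 529143485555986583012807006462400 = 1 ✓

x = 23003119039729951, y = 775875948557160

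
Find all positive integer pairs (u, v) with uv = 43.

The positive divisors of 43 are: 1, 43.
Each divisor d gives the pair (d, 43/d):
(1, 43), (43, 1)

(1, 43), (43, 1)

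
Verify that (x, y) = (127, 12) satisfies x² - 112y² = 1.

Compute x² = 127² = 16129
Compute 112y² = 112·12² = 112·144 = 16128
x² - 112y² = 16129 - 16128 = 1
Since this equals 1, (127, 12) is a solution.

Yes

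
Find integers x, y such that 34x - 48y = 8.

Step 1: Check solvability.
gcd(34, 48) = 2
Since 2 divides 8, solutions exist.

Step 2: Apply extended Euclidean algorithm to find gcd.
We find integers such that 34*x0 + 48*y0 = 2

Step 3: Scale the particular solution.
Multiply by 8/2 = 4:
x = -28, y = -20

Step 4: Verify.
34*(-28) - 48*(-20) = 8 = 8 ✓

x = -28, y = -20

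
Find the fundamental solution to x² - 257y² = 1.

We seek the smallest positive integers (x, y) with x² - 257y² = 1, i.e., x² = 257y² + 1.
Try successive y values:
y = 1: x² = 257·1² + 1 = 258, not a perfect square
y = 2: x² = 257·2² + 1 = 1029, not a perfect square
y = 3: x² = 257·3² + 1 = 2314, not a perfect square
... continuing the search (or via continued fractions) ...
y = 32: x² = 257·32² + 1 = 263169, x = 513 ✓

Verify: 513² - 257·32² = 263169 - 263168 = 1 ✓

x = 513, y = 32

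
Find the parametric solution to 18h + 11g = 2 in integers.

Step 1: Compute gcd(18, 11) = 1.
Since 1 divides 2, solutions exist.

Step 2: Find a particular solution using extended Euclidean algorithm.
We get h₀ = -6, g₀ = 10.
Check: 18*-6 + 11*10 = 2 = 2 ✓

Step 3: Write the general solution.
h = -6 + (11/1)t = -6 + 11t
g = 10 - (18/1)t = 10 - 18t
for any integer t.

h = -6 + 11t, g = 10 - 18t for integer t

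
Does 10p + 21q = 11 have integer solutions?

Step 1: Compute gcd(10, 21).
gcd(10, 21) = 1

Step 2: Check divisibility.
Does 1 divide 11? 11 = 1 x 11, so yes.

By the theorem on linear Diophantine equations, 10p + 21q = 11 has integer solutions if and only if gcd(10, 21) divides 11. Since 1 | 11, solutions exist.

Yes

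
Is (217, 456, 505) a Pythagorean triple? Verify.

Compute a² + b² = 217² + 456² = 47089 + 207936 = 255025
Compute c² = 505² = 255025
Since 255025 = 255025, confirmed.

Yes, it is a Pythagorean triple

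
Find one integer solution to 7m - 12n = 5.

Step 1: Check solvability.
gcd(7, 12) = 1
Since 1 divides 5, solutions exist.

Step 2: Apply extended Euclidean algorithm to find gcd.
We find integers such that 7*x0 + 12*y0 = 1

Step 3: Scale the particular solution.
Multiply by 5/1 = 5:
m = -25, n = -15

Step 4: Verify.
7*(-25) - 12*(-15) = 5 = 5 ✓

m = -25, n = -15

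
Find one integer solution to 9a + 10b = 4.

Step 1: Check solvability.
gcd(9, 10) = 1
Since 1 divides 4, solutions exist.

Step 2: Apply extended Euclidean algorithm to find gcd.
We find integers such that 9*x0 + 10*y0 = 1

Step 3: Scale the particular solution.
Multiply by 4/1 = 4:
a = -4, b = 4

Step 4: Verify.
9*(-4) + 10*(4) = 4 = 4 ✓

a = -4, b = 4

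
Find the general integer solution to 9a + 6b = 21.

Step 1: Compute gcd(9, 6) = 3.
Since 3 divides 21, solutions exist.

Step 2: Find a particular solution using extended Euclidean algorithm.
We get a₀ = 7, b₀ = -7.
Check: 9*7 + 6*-7 = 21 = 21 ✓

Step 3: Write the general solution.
a = 7 + (6/3)t = 7 + 2t
b = -7 - (9/3)t = -7 - 3t
for any integer t.

a = 7 + 2t, b = -7 - 3t for integer t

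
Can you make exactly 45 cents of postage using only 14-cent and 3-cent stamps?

We need non-negative x, y with 14x + 3y = 45.
gcd(14, 3) = 1 divides 45, so integer solutions exist.
Search for a non-negative one: x = 0 gives 3y = 45 - 0 = 45, so y = 15.
Check: 14·0 + 3·15 = 45 ✓

Yes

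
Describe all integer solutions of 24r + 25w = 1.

Step 1: Compute gcd(24, 25) = 1.
Since 1 divides 1, solutions exist.

Step 2: Find a particular solution using extended Euclidean algorithm.
We get r₀ = -1, w₀ = 1.
Check: 24*-1 + 25*1 = 1 = 1 ✓

Step 3: Write the general solution.
r = -1 + (25/1)t = -1 + 25t
w = 1 - (24/1)t = 1 - 24t
for any integer t.

r = -1 + 25t, w = 1 - 24t for integer t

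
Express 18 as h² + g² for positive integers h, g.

We need to find integers h, g > 0 such that h² + g² = 18.
Trying h = 3: g² = 18 - 3² = 18 - 9 = 9
g = 3
Check: 3² + 3² = 9 + 9 = 18 ✓

18 = 3² + 3²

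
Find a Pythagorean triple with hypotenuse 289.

We need a² + b² = 289² = 83521.
Trying: 161² + 240² = 25921 + 57600 = 83521 ✓

(161, 240, 289)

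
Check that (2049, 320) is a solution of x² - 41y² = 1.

Compute x² = 2049² = 4198401
Compute 41y² = 41·320² = 41·102400 = 4198400
x² - 41y² = 4198401 - 4198400 = 1
Since this equals 1, (2049, 320) is a solution.

Yes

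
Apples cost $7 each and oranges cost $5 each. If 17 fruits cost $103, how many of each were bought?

Let a = apples, o = oranges.
a + o = 17
7a + 5o = 103
Substitute o = 17 - a:
7a + 5(17 - a) = 103
(7 - 5)a = 103 - 85
2a = 18
a = 9, o = 17 - 9 = 8

Apples: 9, Oranges: 8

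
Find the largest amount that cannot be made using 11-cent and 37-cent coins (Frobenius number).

For two coprime denominations a and b, the Frobenius number (largest value not representable as a non-negative combination) is ab - a - b.
Here gcd(11, 37) = 1, so they are coprime.
F(11, 37) = 11·37 - 11 - 37 = 407 - 48 = 359

359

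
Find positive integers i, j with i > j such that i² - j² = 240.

Factor: i² - j² = (i+j)(i-j) = 240.
We need two factors of 240 with the same parity.
Use i+j = 120 and i-j = 2 (product 120·2 = 240).
Adding: 2i = 122, so i = 61.
Subtracting: 2j = 118, so j = 59.
Check: 61² - 59² = 3721 - 3481 = 240 ✓

i = 61, j = 59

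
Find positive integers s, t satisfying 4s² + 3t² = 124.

Try small values of s and check whether (124 - 4s²)/3 is a perfect square.
s = 2: 4·2² = 16, so 3t² = 124 - 16 = 108, giving t² = 36, t = 6.
Check: 4·2² + 3·6² = 16 + 108 = 124 ✓

s = 2, t = 6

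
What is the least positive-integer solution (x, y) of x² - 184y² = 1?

We seek the smallest positive integers (x, y) with x² - 184y² = 1, i.e., x² = 184y² + 1.
Try successive y values:
y = 1: x² = 184·1² + 1 = 185, not a perfect square
y = 2: x² = 184·2² + 1 = 737, not a perfect square
y = 3: x² = 184·3² + 1 = 1657, not a perfect square
... continuing the search (or via continued fractions) ...
y = 1794: x² = 184·1794² + 1 = 592192225, x = 24335 ✓

Verify: 24335² - 184·1794² = 592192225 - 592192224 = 1 ✓

x = 24335, y = 1794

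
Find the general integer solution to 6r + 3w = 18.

Step 1: Compute gcd(6, 3) = 3.
Since 3 divides 18, solutions exist.

Step 2: Find a particular solution using extended Euclidean algorithm.
We get r₀ = 0, w₀ = 6.
Check: 6*0 + 3*6 = 18 = 18 ✓

Step 3: Write the general solution.
r = 0 + (3/3)t = 0 + 1t
w = 6 - (6/3)t = 6 - 2t
for any integer t.

r = 0 + 1t, w = 6 - 2t for integer t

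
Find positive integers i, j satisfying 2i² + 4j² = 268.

Try small values of i and check whether (268 - 2i²)/4 is a perfect square.
i = 6: 2·6² = 72, so 4j² = 268 - 72 = 196, giving j² = 49, j = 7.
Check: 2·6² + 4·7² = 72 + 196 = 268 ✓

i = 6, j = 7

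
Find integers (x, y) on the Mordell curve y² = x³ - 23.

Try small integer x values and check whether x³ - 23 is a perfect square.
x = 3: x³ - 23 = 3³ - 23 = 27 - 23 = 4
Is 4 a perfect square? 2² = 4 ✓
So (x, y) = (3, 2) is a solution.

x = 3, y = 2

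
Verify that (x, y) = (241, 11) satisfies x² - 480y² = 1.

Compute x² = 241² = 58081
Compute 480y² = 480·11² = 480·121 = 58080
x² - 480y² = 58081 - 58080 = 1
Since this equals 1, (241, 11) is a solution.

Yes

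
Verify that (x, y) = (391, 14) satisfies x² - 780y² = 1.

Compute x² = 391² = 152881
Compute 780y² = 780·14² = 780·196 = 152880
x² - 780y² = 152881 - 152880 = 1
Since this equals 1, (391, 14) is a solution.

Yes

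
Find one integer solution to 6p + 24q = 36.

Step 1: Check solvability.
gcd(6, 24) = 6
Since 6 divides 36, solutions exist.

Step 2: Apply extended Euclidean algorithm to find gcd.
We find integers such that 6*x0 + 24*y0 = 6

Step 3: Scale the particular solution.
Multiply by 36/6 = 6:
p = 6, q = 0

Step 4: Verify.
6*(6) + 24*(0) = 36 = 36 ✓

p = 6, q = 0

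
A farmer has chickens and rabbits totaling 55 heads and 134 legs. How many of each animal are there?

Let c = chickens, r = rabbits.
Heads: c + r = 55
Legs: 2c + 4r = 134
From the first equation, c = 55 - r. Substitute:
2(55 - r) + 4r = 134
110 + 2r = 134
r = (134 - 110)/2 = 12
c = 55 - 12 = 43

Chickens: 43, Rabbits: 12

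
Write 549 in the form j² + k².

We need to find integers j, k > 0 such that j² + k² = 549.
Trying j = 15: k² = 549 - 15² = 549 - 225 = 324
k = 18
Check: 15² + 18² = 225 + 324 = 549 ✓

549 = 15² + 18²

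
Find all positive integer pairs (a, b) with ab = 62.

The positive divisors of 62 are: 1, 2, 31, 62.
Each divisor d gives the pair (d, 62/d):
(1, 62), (2, 31), (31, 2), (62, 1)

(1, 62), (2, 31), (31, 2), (62, 1)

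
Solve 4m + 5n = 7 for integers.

Step 1: Check solvability.
gcd(4, 5) = 1
Since 1 divides 7, solutions exist.

Step 2: Apply extended Euclidean algorithm to find gcd.
We find integers such that 4*x0 + 5*y0 = 1

Step 3: Scale the particular solution.
Multiply by 7/1 = 7:
m = -7, n = 7

Step 4: Verify.
4*(-7) + 5*(7) = 7 = 7 ✓

m = -7, n = 7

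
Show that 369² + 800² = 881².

Compute a² + b² = 369² + 800² = 136161 + 640000 = 776161
Compute c² = 881² = 776161
Since 776161 = 776161, confirmed.

Yes, it is a Pythagorean triple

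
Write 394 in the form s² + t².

We need to find integers s, t > 0 such that s² + t² = 394.
Trying s = 13: t² = 394 - 13² = 394 - 169 = 225
t = 15
Check: 13² + 15² = 169 + 225 = 394 ✓

394 = 13² + 15²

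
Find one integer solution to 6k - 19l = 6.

Step 1: Check solvability.
gcd(6, 19) = 1
Since 1 divides 6, solutions exist.

Step 2: Apply extended Euclidean algorithm to find gcd.
We find integers such that 6*x0 + 19*y0 = 1

Step 3: Scale the particular solution.
Multiply by 6/1 = 6:
k = -18, l = -6

Step 4: Verify.
6*(-18) - 19*(-6) = 6 = 6 ✓

k = -18, l = -6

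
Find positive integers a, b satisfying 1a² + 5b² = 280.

Try small values of a and check whether (280 - 1a²)/5 is a perfect square.
a = 10: 1·10² = 100, so 5b² = 280 - 100 = 180, giving b² = 36, b = 6.
Check: 1·10² + 5·6² = 100 + 180 = 280 ✓

a = 10, b = 6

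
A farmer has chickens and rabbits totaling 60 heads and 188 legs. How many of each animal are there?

Let c = chickens, r = rabbits.
Heads: c + r = 60
Legs: 2c + 4r = 188
From the first equation, c = 60 - r. Substitute:
2(60 - r) + 4r = 188
120 + 2r = 188
r = (188 - 120)/2 = 34
c = 60 - 34 = 26

Chickens: 26, Rabbits: 34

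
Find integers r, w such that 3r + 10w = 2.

Step 1: Check solvability.
gcd(3, 10) = 1
Since 1 divides 2, solutions exist.

Step 2: Apply extended Euclidean algorithm to find gcd.
We find integers such that 3*x0 + 10*y0 = 1

Step 3: Scale the particular solution.
Multiply by 2/1 = 2:
r = -6, w = 2

Step 4: Verify.
3*(-6) + 10*(2) = 2 = 2 ✓

r = -6, w = 2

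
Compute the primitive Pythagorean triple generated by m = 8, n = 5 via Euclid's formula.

a = m² - n² = 64 - 25 = 39
b = 2mn = 2·8·5 = 80
c = m² + n² = 64 + 25 = 89
Verify: 39² + 80² = 1521 + 6400 = 7921 = 89² ✓

(39, 80, 89)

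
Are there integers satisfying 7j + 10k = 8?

Step 1: Compute gcd(7, 10).
gcd(7, 10) = 1

Step 2: Check divisibility.
Does 1 divide 8? 8 = 1 x 8, so yes.

By the theorem on linear Diophantine equations, 7j + 10k = 8 has integer solutions if and only if gcd(7, 10) divides 8. Since 1 | 8, solutions exist.

Yes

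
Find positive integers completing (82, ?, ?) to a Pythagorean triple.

We need the other leg and hypotenuse such that 82² + x² = c².
Take x = 1680, c = 1682: 82² + 1680² = 6724 + 2822400 = 2829124 = 1682² ✓
Triple: (82, 1680, 1682)

(82, 1680, 1682)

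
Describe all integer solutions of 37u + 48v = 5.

Step 1: Compute gcd(37, 48) = 1.
Since 1 divides 5, solutions exist.

Step 2: Find a particular solution using extended Euclidean algorithm.
We get u₀ = 65, v₀ = -50.
Check: 37*65 + 48*-50 = 5 = 5 ✓

Step 3: Write the general solution.
u = 65 + (48/1)t = 65 + 48t
v = -50 - (37/1)t = -50 - 37t
for any integer t.

u = 65 + 48t, v = -50 - 37t for integer t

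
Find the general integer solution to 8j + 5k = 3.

Step 1: Compute gcd(8, 5) = 1.
Since 1 divides 3, solutions exist.

Step 2: Find a particular solution using extended Euclidean algorithm.
We get j₀ = 6, k₀ = -9.
Check: 8*6 + 5*-9 = 3 = 3 ✓

Step 3: Write the general solution.
j = 6 + (5/1)t = 6 + 5t
k = -9 - (8/1)t = -9 - 8t
for any integer t.

j = 6 + 5t, k = -9 - 8t for integer t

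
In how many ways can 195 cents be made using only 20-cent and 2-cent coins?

We need non-negative integers (x, y) with 20x + 2y = 195.
For each x from 0 to 9, check if (195 - 20x) is a non-negative multiple of 2.
Solutions (x, y): none
Count: 0

0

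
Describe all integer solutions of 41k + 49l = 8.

Step 1: Compute gcd(41, 49) = 1.
Since 1 divides 8, solutions exist.

Step 2: Find a particular solution using extended Euclidean algorithm.
We get k₀ = 48, l₀ = -40.
Check: 41*48 + 49*-40 = 8 = 8 ✓

Step 3: Write the general solution.
k = 48 + (49/1)t = 48 + 49t
l = -40 - (41/1)t = -40 - 41t
for any integer t.

k = 48 + 49t, l = -40 - 41t for integer t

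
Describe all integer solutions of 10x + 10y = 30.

Step 1: Compute gcd(10, 10) = 10.
Since 10 divides 30, solutions exist.

Step 2: Find a particular solution using extended Euclidean algorithm.
We get x₀ = 0, y₀ = 3.
Check: 10*0 + 10*3 = 30 = 30 ✓

Step 3: Write the general solution.
x = 0 + (10/10)t = 0 + 1t
y = 3 - (10/10)t = 3 - 1t
for any integer t.

x = 0 + 1t, y = 3 - 1t for integer t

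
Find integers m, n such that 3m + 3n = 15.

Step 1: Check solvability.
gcd(3, 3) = 3
Since 3 divides 15, solutions exist.

Step 2: Apply extended Euclidean algorithm to find gcd.
We find integers such that 3*x0 + 3*y0 = 3

Step 3: Scale the particular solution.
Multiply by 15/3 = 5:
m = 0, n = 5

Step 4: Verify.
3*(0) + 3*(5) = 15 = 15 ✓

m = 0, n = 5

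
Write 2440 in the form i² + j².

We need to find integers i, j > 0 such that i² + j² = 2440.
Trying i = 18: j² = 2440 - 18² = 2440 - 324 = 2116
j = 46
Check: 18² + 46² = 324 + 2116 = 2440 ✓

2440 = 18² + 46²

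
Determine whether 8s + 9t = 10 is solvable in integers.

Step 1: Compute gcd(8, 9).
gcd(8, 9) = 1

Step 2: Check divisibility.
Does 1 divide 10? 10 = 1 x 10, so yes.

By the theorem on linear Diophantine equations, 8s + 9t = 10 has integer solutions if and only if gcd(8, 9) divides 10. Since 1 | 10, solutions exist.

Yes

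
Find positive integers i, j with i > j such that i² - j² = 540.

Factor: i² - j² = (i+j)(i-j) = 540.
We need two factors of 540 with the same parity.
Use i+j = 270 and i-j = 2 (product 270·2 = 540).
Adding: 2i = 272, so i = 136.
Subtracting: 2j = 268, so j = 134.
Check: 136² - 134² = 18496 - 17956 = 540 ✓

i = 136, j = 134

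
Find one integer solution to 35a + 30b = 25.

Step 1: Check solvability.
gcd(35, 30) = 5
Since 5 divides 25, solutions exist.

Step 2: Apply extended Euclidean algorithm to find gcd.
We find integers such that 35*x0 + 30*y0 = 5

Step 3: Scale the particular solution.
Multiply by 25/5 = 5:
a = 5, b = -5

Step 4: Verify.
35*(5) + 30*(-5) = 25 = 25 ✓

a = 5, b = -5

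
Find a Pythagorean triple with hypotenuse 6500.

We need a² + b² = 6500² = 42250000.
Trying: 228² + 6496² = 51984 + 42198016 = 42250000 ✓

(228, 6496, 6500)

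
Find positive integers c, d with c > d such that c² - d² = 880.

Factor: c² - d² = (c+d)(c-d) = 880.
We need two factors of 880 with the same parity.
Use c+d = 440 and c-d = 2 (product 440·2 = 880).
Adding: 2c = 442, so c = 221.
Subtracting: 2d = 438, so d = 219.
Check: 221² - 219² = 48841 - 47961 = 880 ✓

c = 221, d = 219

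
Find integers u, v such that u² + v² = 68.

We need to find integers u, v > 0 such that u² + v² = 68.
Trying u = 2: v² = 68 - 2² = 68 - 4 = 64
v = 8
Check: 2² + 8² = 4 + 64 = 68 ✓

68 = 2² + 8²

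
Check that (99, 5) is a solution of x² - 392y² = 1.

Compute x² = 99² = 9801
Compute 392y² = 392·5² = 392·25 = 9800
x² - 392y² = 9801 - 9800 = 1
Since this equals 1, (99, 5) is a solution.

Yes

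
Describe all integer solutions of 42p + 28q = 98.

Step 1: Compute gcd(42, 28) = 14.
Since 14 divides 98, solutions exist.

Step 2: Find a particular solution using extended Euclidean algorithm.
We get p₀ = 7, q₀ = -7.
Check: 42*7 + 28*-7 = 98 = 98 ✓

Step 3: Write the general solution.
p = 7 + (28/14)t = 7 + 2t
q = -7 - (42/14)t = -7 - 3t
for any integer t.

p = 7 + 2t, q = -7 - 3t for integer t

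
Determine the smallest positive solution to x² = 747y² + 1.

We seek the smallest positive integers (x, y) with x² - 747y² = 1, i.e., x² = 747y² + 1.
Try successive y values:
y = 1: x² = 747·1² + 1 = 748, not a perfect square
y = 2: x² = 747·2² + 1 = 2989, not a perfect square
y = 3: x² = 747·3² + 1 = 6724, x = 82 ✓

Verify: 82² - 747·3² = 6724 - 6723 = 1 ✓

x = 82, y = 3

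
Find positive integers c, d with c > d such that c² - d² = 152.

Factor: c² - d² = (c+d)(c-d) = 152.
We need two factors of 152 with the same parity.
Use c+d = 76 and c-d = 2 (product 76·2 = 152).
Adding: 2c = 78, so c = 39.
Subtracting: 2d = 74, so d = 37.
Check: 39² - 37² = 1521 - 1369 = 152 ✓

c = 39, d = 37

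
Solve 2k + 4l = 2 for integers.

Step 1: Check solvability.
gcd(2, 4) = 2
Since 2 divides 2, solutions exist.

Step 2: Apply extended Euclidean algorithm to find gcd.
We find integers such that 2*x0 + 4*y0 = 2

Step 3: Scale the particular solution.
Multiply by 2/2 = 1:
k = 1, l = 0

Step 4: Verify.
2*(1) + 4*(0) = 2 = 2 ✓

k = 1, l = 0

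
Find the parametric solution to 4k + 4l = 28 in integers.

Step 1: Compute gcd(4, 4) = 4.
Since 4 divides 28, solutions exist.

Step 2: Find a particular solution using extended Euclidean algorithm.
We get k₀ = 0, l₀ = 7.
Check: 4*0 + 4*7 = 28 = 28 ✓

Step 3: Write the general solution.
k = 0 + (4/4)t = 0 + 1t
l = 7 - (4/4)t = 7 - 1t
for any integer t.

k = 0 + 1t, l = 7 - 1t for integer t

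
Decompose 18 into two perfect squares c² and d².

We need to find integers c, d > 0 such that c² + d² = 18.
Trying c = 3: d² = 18 - 3² = 18 - 9 = 9
d = 3
Check: 3² + 3² = 9 + 9 = 18 ✓

18 = 3² + 3²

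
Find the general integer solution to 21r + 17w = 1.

Step 1: Compute gcd(21, 17) = 1.
Since 1 divides 1, solutions exist.

Step 2: Find a particular solution using extended Euclidean algorithm.
We get r₀ = -4, w₀ = 5.
Check: 21*-4 + 17*5 = 1 = 1 ✓

Step 3: Write the general solution.
r = -4 + (17/1)t = -4 + 17t
w = 5 - (21/1)t = 5 - 21t
for any integer t.

r = -4 + 17t, w = 5 - 21t for integer t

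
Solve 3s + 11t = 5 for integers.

Step 1: Check solvability.
gcd(3, 11) = 1
Since 1 divides 5, solutions exist.

Step 2: Apply extended Euclidean algorithm to find gcd.
We find integers such that 3*x0 + 11*y0 = 1

Step 3: Scale the particular solution.
Multiply by 5/1 = 5:
s = 20, t = -5

Step 4: Verify.
3*(20) + 11*(-5) = 5 = 5 ✓

s = 20, t = -5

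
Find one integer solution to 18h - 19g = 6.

Step 1: Check solvability.
gcd(18, 19) = 1
Since 1 divides 6, solutions exist.

Step 2: Apply extended Euclidean algorithm to find gcd.
We find integers such that 18*x0 + 19*y0 = 1

Step 3: Scale the particular solution.
Multiply by 6/1 = 6:
h = -6, g = -6

Step 4: Verify.
18*(-6) - 19*(-6) = 6 = 6 ✓

h = -6, g = -6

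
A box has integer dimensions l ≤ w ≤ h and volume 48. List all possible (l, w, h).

Iterate l from 1 to ⌊48^(1/3)⌋. For each l dividing 48, iterate w ≥ l with w dividing 48/l, and set h = 48/(l·w).
Triples found (9): (1×1×48), (1×2×24), (1×3×16), (1×4×12), (1×6×8), (2×2×12), (2×3×8), (2×4×6), (3×4×4)

(1×1×48), (1×2×24), (1×3×16), (1×4×12), (1×6×8), (2×2×12), (2×3×8), (2×4×6), (3×4×4)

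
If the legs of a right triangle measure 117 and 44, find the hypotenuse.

c² = a² + b² = 117² + 44² = 13689 + 1936 = 15625
c = 125

125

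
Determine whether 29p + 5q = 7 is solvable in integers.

Step 1: Compute gcd(29, 5).
gcd(29, 5) = 1

Step 2: Check divisibility.
Does 1 divide 7? 7 = 1 x 7, so yes.

By the theorem on linear Diophantine equations, 29p + 5q = 7 has integer solutions if and only if gcd(29, 5) divides 7. Since 1 | 7, solutions exist.

Yes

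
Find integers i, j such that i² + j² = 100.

We need to find integers i, j > 0 such that i² + j² = 100.
Trying i = 6: j² = 100 - 6² = 100 - 36 = 64
j = 8
Check: 6² + 8² = 36 + 64 = 100 ✓

100 = 6² + 8²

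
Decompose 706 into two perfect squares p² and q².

We need to find integers p, q > 0 such that p² + q² = 706.
Trying p = 9: q² = 706 - 9² = 706 - 81 = 625
q = 25
Check: 9² + 25² = 81 + 625 = 706 ✓

706 = 9² + 25²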